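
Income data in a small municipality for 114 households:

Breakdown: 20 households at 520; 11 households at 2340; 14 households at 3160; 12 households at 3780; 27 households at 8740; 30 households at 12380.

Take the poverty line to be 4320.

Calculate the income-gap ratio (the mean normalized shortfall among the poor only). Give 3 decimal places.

0.489

Below z: 20×520, 11×2340, 14×3160, 12×3780 (q = 57 of N = 114).
Shortfall ratios (z−y)/z: 0.8796 (×20), 0.4583 (×11), 0.2685 (×14), 0.1250 (×12); sum = 27.893519.
The income-gap ratio divides by q (the poor only): 27.893519 / 57 = 0.489.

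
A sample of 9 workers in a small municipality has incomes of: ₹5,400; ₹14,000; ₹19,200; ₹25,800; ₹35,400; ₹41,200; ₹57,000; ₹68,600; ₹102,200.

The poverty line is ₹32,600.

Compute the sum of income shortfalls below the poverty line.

₹66,000

Below z: ₹5,400, ₹14,000, ₹19,200, ₹25,800 (q = 4 of N = 9).
Individual gaps: 32600−5400 = 27200; 32600−14000 = 18600; 32600−19200 = 13400; 32600−25800 = 6800.
Aggregate gap = ₹66,000.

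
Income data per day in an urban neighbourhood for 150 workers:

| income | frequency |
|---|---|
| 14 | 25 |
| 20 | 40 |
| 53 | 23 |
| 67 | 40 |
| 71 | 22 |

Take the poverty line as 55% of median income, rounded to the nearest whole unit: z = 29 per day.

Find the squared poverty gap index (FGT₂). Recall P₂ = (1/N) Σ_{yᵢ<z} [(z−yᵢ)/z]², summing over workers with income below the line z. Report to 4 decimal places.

0.0703

Below the line: 25×14, 40×20 (q = 65 of N = 150).
Shortfall ratios: (29−14)/29 = 0.5172 (×25); (29−20)/29 = 0.3103 (×40).
Squared: 0.2675 (×25); 0.0963 (×40).
Sum = 10.541023; P₂ = 10.541023 / 150 = 0.0703.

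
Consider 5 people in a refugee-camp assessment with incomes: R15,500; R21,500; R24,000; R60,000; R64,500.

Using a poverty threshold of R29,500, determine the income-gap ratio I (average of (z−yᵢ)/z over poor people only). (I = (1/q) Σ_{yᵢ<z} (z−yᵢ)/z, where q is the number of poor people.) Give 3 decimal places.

0.311

Incomes under z: R15,500, R21,500, R24,000 (q = 3 of N = 5).
Shortfall ratios (z−y)/z: 0.4746, 0.2712, 0.1864; sum = 0.932203.
I averages over the q = 3 poor units only: 0.932203 / 3 = 0.311.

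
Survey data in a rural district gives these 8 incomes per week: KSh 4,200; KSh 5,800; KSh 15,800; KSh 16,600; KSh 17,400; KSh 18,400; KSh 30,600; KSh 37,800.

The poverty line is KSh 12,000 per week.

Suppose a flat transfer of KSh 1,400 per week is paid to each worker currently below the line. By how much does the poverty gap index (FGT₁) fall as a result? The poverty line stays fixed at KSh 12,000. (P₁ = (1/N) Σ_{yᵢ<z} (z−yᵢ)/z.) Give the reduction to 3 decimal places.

0.029

Before: below the line — KSh 4,200, KSh 5,800; poverty gap index (FGT₁) = 0.14583.
After the KSh 1,400 transfer: below the line — KSh 5,600, KSh 7,200; poverty gap index (FGT₁) = 0.11667.
Reduction = 0.14583 − 0.11667 = 0.029.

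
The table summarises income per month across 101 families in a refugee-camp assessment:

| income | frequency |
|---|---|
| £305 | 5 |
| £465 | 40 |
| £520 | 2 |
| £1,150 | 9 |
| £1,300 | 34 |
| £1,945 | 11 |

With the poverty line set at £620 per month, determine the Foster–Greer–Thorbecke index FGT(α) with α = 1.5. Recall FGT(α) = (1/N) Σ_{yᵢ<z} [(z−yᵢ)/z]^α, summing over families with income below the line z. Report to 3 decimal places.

0.069

Poor units: 5×£305, 40×£465, 2×£520 (q = 47 of N = 101).
Relative gaps: (620−305)/620 = 0.5081 (×5); (620−465)/620 = 0.2500 (×40); (620−520)/620 = 0.1613 (×2).
Raised to α = 1.5: 0.36214 (×5); 0.12500 (×40); 0.06478 (×2).
Sum = 6.940259; FGT(1.5) = 6.940259 / 101 = 0.069.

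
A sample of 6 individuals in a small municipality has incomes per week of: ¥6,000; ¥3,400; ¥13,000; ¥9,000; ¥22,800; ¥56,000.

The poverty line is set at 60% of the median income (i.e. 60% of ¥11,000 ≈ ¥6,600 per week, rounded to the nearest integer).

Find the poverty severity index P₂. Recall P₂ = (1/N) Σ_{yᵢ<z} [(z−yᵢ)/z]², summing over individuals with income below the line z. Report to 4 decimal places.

Below z: ¥3,400, ¥6,000 (q = 2 of N = 6).
Normalized shortfalls: (6600−3400)/6600 = 0.4848; (6600−6000)/6600 = 0.0909.
Squared: 0.2351; 0.0083.
Sum = 0.243343; P₂ = 0.243343 / 6 = 0.0406.

0.0406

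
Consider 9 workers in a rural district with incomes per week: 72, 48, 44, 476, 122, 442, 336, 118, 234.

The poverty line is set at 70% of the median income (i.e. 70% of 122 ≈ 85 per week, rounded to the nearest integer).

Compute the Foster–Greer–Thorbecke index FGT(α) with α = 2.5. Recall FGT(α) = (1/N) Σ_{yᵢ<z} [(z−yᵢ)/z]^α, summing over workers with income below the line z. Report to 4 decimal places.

0.0329

Incomes under z: 44, 48, 72 (q = 3 of N = 9).
Normalized shortfalls: (85−44)/85 = 0.4824; (85−48)/85 = 0.4353; (85−72)/85 = 0.1529.
Raised to α = 2.5: 0.16159; 0.12501; 0.00915.
Sum = 0.295750; FGT(2.5) = 0.295750 / 9 = 0.0329.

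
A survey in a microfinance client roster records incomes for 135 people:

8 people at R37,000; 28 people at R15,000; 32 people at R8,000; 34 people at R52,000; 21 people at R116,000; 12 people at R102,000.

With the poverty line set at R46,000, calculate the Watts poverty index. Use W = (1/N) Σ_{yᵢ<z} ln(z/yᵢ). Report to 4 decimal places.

Poor units: 32×R8,000, 28×R15,000, 8×R37,000 (q = 68 of N = 135).
Log gaps: ln(46000/8000) = 1.7492 (×32); ln(46000/15000) = 1.1206 (×28); ln(46000/37000) = 0.2177 (×8).
W = 89.092737 / 135 = 0.6599.

0.6599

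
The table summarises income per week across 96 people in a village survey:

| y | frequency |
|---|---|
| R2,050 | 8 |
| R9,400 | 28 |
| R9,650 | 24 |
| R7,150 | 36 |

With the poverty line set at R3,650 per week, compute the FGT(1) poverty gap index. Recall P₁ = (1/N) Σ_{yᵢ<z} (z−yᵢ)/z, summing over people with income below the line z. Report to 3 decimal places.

0.037

Below z: 8×R2,050 (q = 8 of N = 96).
Normalized shortfalls: (3650−2050)/3650 = 0.4384 (×8).
Sum of shortfalls = 3.506849; P₁ averages over all N: 3.506849 / 96 = 0.037.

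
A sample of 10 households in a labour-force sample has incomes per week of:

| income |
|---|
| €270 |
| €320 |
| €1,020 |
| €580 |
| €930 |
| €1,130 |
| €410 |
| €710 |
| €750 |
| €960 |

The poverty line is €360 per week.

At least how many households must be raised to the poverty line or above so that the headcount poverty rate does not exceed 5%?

2 of the 10 households are poor, so H = 2/10 = 0.200.
A headcount ratio of at most 5% allows at most ⌊0.05 × 10⌋ = 0 poor households.
So at least 2 − 0 = 2 must be lifted.

2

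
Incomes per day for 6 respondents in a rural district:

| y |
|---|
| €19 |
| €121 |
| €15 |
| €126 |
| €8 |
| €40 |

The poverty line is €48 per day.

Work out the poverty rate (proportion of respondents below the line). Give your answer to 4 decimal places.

0.6667

4 of the 6 respondents have income below €48.
H = 4/6 = 0.6667.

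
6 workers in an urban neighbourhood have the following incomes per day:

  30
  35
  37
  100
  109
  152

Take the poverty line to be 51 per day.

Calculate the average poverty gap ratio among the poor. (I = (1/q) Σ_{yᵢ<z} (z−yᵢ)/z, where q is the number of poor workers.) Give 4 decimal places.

0.3333

Below the line: 30, 35, 37 (q = 3 of N = 6).
Relative gaps: 0.4118, 0.3137, 0.2745; sum = 1.000000.
The income-gap ratio divides by q (the poor only): 1.000000 / 3 = 0.3333.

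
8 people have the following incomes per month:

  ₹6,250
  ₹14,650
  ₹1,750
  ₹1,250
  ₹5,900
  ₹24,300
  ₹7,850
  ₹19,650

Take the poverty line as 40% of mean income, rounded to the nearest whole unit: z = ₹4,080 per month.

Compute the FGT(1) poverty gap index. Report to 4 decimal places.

Incomes under z: ₹1,250, ₹1,750 (q = 2 of N = 8).
Relative gaps: (4080−1250)/4080 = 0.6936; (4080−1750)/4080 = 0.5711.
Σ = 1.264706. Dividing by the full population N = 8 gives P₁ = 0.1581.

0.1581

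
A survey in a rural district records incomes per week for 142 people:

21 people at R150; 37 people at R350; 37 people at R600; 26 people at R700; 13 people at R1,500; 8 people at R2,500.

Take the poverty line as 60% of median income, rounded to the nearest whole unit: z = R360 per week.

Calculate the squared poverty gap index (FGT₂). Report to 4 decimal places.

0.0505

Below z: 21×R150, 37×R350 (q = 58 of N = 142).
Normalized shortfalls: (360−150)/360 = 0.5833 (×21); (360−350)/360 = 0.0278 (×37).
Squared: 0.3403 (×21); 0.0008 (×37).
Sum = 7.174383; P₂ = 7.174383 / 142 = 0.0505.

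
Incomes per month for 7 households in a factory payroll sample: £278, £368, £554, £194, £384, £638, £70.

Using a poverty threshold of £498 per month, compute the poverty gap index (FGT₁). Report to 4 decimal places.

0.3431

Incomes under z: £70, £194, £278, £368, £384 (q = 5 of N = 7).
Gap ratios (z−y)/z: (498−70)/498 = 0.8594; (498−194)/498 = 0.6104; (498−278)/498 = 0.4418; (498−368)/498 = 0.2610; (498−384)/498 = 0.2289.
Sum of shortfalls = 2.401606; P₁ averages over all N: 2.401606 / 7 = 0.3431.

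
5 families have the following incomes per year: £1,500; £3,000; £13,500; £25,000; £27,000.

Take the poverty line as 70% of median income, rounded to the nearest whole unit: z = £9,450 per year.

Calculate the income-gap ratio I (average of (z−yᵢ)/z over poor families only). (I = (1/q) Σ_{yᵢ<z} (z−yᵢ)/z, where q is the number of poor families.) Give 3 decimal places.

Below the line: £1,500, £3,000 (q = 2 of N = 5).
Relative gaps: 0.8413, 0.6825; sum = 1.523810.
The income-gap ratio divides by q (the poor only): 1.523810 / 2 = 0.762.

0.762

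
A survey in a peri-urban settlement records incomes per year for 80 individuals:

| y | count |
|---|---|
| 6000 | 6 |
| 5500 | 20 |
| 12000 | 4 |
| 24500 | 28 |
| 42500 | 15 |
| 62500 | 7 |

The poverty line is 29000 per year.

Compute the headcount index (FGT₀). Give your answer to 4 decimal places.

58 of the 80 individuals have income below 29000.
H = 58/80 = 0.7250.

0.7250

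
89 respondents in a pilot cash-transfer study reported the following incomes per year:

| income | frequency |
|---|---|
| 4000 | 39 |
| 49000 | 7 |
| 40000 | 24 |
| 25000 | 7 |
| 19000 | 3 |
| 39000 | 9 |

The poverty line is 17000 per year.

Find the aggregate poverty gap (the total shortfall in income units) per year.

507000

Incomes under z: 39×4000 (q = 39 of N = 89).
Individual gaps: 39×(17000−4000) = 507000.
Aggregate gap = 507000.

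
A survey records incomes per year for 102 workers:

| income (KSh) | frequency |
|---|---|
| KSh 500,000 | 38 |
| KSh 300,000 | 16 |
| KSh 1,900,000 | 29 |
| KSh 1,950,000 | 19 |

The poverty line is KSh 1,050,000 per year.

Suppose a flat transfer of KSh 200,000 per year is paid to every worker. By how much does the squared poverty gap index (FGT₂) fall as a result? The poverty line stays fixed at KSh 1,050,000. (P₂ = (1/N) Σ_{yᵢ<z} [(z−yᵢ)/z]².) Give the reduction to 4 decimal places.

Before: below the line — 16×KSh 300,000, 38×KSh 500,000; squared poverty gap index (FGT₂) = 0.182251.
After the KSh 200,000 transfer: below the line — 16×KSh 500,000, 38×KSh 700,000; squared poverty gap index (FGT₂) = 0.084434.
Reduction = 0.182251 − 0.084434 = 0.0978.

0.0978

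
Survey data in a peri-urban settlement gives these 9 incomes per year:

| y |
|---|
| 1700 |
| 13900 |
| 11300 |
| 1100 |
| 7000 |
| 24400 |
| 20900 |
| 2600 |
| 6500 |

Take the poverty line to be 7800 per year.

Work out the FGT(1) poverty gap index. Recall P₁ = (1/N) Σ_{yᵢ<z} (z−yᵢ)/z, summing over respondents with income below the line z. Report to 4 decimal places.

Incomes under z: 1100, 1700, 2600, 6500, 7000 (q = 5 of N = 9).
Normalized shortfalls: (7800−1100)/7800 = 0.8590; (7800−1700)/7800 = 0.7821; (7800−2600)/7800 = 0.6667; (7800−6500)/7800 = 0.1667; (7800−7000)/7800 = 0.1026.
Sum of shortfalls = 2.576923; P₁ averages over all N: 2.576923 / 9 = 0.2863.

0.2863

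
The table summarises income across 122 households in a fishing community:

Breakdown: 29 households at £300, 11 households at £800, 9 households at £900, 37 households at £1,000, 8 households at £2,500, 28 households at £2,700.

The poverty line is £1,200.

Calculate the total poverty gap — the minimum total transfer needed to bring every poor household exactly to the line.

£40,600

Incomes under z: 29×£300, 11×£800, 9×£900, 37×£1,000 (q = 86 of N = 122).
Individual gaps: 29×(1200−300) = 26100; 11×(1200−800) = 4400; 9×(1200−900) = 2700; 37×(1200−1000) = 7400.
Aggregate gap = £40,600.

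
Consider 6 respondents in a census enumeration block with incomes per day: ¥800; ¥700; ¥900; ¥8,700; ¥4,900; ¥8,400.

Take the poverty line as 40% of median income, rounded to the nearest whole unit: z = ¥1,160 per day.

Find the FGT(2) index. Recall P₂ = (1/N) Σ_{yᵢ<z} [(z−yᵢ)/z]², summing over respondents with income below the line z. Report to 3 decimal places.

Poor units: ¥700, ¥800, ¥900 (q = 3 of N = 6).
Gap ratios (z−y)/z: (1160−700)/1160 = 0.3966; (1160−800)/1160 = 0.3103; (1160−900)/1160 = 0.2241.
Squared: 0.1573; 0.0963; 0.0502.
Sum = 0.303805; P₂ = 0.303805 / 6 = 0.051.

0.051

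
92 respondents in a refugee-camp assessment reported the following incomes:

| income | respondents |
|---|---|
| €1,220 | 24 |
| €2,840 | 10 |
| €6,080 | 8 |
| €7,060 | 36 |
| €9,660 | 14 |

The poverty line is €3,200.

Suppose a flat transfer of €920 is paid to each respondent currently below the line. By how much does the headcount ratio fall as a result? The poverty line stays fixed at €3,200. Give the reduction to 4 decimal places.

Before: below the line — 24×€1,220, 10×€2,840; headcount ratio = 0.369565.
After the €920 transfer: below the line — 24×€2,140; headcount ratio = 0.260870.
Reduction = 0.369565 − 0.260870 = 0.1087.

0.1087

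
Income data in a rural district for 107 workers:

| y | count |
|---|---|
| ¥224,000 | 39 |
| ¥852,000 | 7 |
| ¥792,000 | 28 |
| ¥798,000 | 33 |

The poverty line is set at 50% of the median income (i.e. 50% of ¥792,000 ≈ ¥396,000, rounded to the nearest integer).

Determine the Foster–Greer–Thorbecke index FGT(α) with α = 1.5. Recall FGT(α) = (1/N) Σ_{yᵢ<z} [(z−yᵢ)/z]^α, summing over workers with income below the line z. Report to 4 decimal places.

0.1043

Below the line: 39×¥224,000 (q = 39 of N = 107).
Gap ratios (z−y)/z: (396000−224000)/396000 = 0.4343 (×39).
Raised to α = 1.5: 0.28625 (×39).
Sum = 11.163863; FGT(1.5) = 11.163863 / 107 = 0.1043.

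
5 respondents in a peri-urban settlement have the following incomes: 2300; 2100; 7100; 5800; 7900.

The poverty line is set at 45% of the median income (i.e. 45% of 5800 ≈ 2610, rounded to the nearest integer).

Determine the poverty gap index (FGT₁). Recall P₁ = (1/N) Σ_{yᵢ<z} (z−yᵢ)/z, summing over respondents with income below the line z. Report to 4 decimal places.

Incomes under z: 2100, 2300 (q = 2 of N = 5).
Shortfall ratios: (2610−2100)/2610 = 0.1954; (2610−2300)/2610 = 0.1188.
Σ = 0.314176. Dividing by the full population N = 5 gives P₁ = 0.0628.

0.0628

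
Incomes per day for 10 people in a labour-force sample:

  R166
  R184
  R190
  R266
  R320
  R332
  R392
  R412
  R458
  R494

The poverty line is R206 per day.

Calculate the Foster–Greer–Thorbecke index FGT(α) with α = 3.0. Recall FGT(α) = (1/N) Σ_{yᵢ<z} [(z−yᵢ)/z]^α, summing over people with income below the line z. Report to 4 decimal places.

0.0009

Poor units: R166, R184, R190 (q = 3 of N = 10).
Shortfall ratios: (206−166)/206 = 0.1942; (206−184)/206 = 0.1068; (206−190)/206 = 0.0777.
Raised to α = 3.0: 0.00732; 0.00122; 0.00047.
Sum = 0.009008; FGT(3.0) = 0.009008 / 10 = 0.0009.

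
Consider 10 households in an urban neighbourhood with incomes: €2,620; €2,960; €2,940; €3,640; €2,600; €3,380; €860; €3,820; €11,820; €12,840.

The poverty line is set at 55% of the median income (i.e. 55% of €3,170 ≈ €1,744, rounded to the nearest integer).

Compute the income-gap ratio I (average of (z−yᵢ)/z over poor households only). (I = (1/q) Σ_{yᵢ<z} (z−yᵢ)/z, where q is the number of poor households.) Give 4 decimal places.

Below the line: €860 (q = 1 of N = 10).
Shortfall ratios (z−y)/z: 0.5069; sum = 0.506881.
I averages over the q = 1 poor units only: 0.506881 / 1 = 0.5069.

0.5069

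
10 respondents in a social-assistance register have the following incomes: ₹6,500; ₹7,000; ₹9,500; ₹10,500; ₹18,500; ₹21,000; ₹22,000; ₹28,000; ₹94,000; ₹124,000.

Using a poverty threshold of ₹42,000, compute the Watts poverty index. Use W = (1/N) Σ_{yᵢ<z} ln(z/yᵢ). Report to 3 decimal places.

0.910

Below the line: ₹6,500, ₹7,000, ₹9,500, ₹10,500, ₹18,500, ₹21,000, ₹22,000, ₹28,000 (q = 8 of N = 10).
ln(z/y) terms: ln(42000/6500) = 1.8659; ln(42000/7000) = 1.7918; ln(42000/9500) = 1.4864; ln(42000/10500) = 1.3863; ln(42000/18500) = 0.8199; ln(42000/21000) = 0.6931; ln(42000/22000) = 0.6466; ln(42000/28000) = 0.4055.
W = 9.095437 / 10 = 0.910.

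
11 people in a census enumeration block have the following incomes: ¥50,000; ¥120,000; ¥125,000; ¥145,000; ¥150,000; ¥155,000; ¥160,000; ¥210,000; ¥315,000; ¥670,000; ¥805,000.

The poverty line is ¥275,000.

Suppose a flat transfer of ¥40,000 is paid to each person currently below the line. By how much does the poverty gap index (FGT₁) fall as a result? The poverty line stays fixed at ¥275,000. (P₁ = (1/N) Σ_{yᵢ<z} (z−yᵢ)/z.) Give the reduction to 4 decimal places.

0.1058

Before: below the line — ¥50,000, ¥120,000, ¥125,000, ¥145,000, ¥150,000, ¥155,000, ¥160,000, ¥210,000; poverty gap index (FGT₁) = 0.358678.
After the ¥40,000 transfer: below the line — ¥90,000, ¥160,000, ¥165,000, ¥185,000, ¥190,000, ¥195,000, ¥200,000, ¥250,000; poverty gap index (FGT₁) = 0.252893.
Reduction = 0.358678 − 0.252893 = 0.1058.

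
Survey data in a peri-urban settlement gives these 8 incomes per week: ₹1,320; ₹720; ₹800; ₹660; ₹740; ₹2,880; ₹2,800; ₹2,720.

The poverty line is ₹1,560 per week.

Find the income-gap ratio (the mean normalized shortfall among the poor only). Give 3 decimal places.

0.456

Below z: ₹660, ₹720, ₹740, ₹800, ₹1,320 (q = 5 of N = 8).
Relative gaps: 0.5769, 0.5385, 0.5256, 0.4872, 0.1538; sum = 2.282051.
I averages over the q = 5 poor units only: 2.282051 / 5 = 0.456.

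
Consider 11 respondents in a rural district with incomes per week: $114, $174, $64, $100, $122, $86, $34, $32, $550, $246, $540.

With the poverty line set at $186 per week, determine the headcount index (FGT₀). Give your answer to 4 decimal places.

0.7273

8 of the 11 respondents have income below $186.
H = 8/11 = 0.7273.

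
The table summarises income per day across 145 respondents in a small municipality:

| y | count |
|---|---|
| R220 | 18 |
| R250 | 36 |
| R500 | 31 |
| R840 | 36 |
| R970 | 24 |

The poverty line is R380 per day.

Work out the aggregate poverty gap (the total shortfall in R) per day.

Incomes under z: 18×R220, 36×R250 (q = 54 of N = 145).
Individual gaps: 18×(380−220) = 2880; 36×(380−250) = 4680.
Aggregate gap = R7,560.

R7,560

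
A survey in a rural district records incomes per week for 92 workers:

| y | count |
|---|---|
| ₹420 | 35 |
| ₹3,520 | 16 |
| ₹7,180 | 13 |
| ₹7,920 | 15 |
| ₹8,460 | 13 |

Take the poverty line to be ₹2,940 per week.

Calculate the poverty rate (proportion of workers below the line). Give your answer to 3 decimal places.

0.380

35 of the 92 workers have income below ₹2,940.
H = 35/92 = 0.380.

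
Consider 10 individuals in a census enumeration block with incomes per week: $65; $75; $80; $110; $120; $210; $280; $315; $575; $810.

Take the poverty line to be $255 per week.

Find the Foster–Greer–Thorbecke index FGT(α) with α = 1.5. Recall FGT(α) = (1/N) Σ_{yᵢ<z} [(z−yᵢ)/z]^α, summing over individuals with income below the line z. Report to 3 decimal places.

0.269

Below the line: $65, $75, $80, $110, $120, $210 (q = 6 of N = 10).
Relative gaps: (255−65)/255 = 0.7451; (255−75)/255 = 0.7059; (255−80)/255 = 0.6863; (255−110)/255 = 0.5686; (255−120)/255 = 0.5294; (255−210)/255 = 0.1765.
Raised to α = 1.5: 0.64316; 0.59306; 0.56852; 0.42879; 0.38520; 0.07413.
Sum = 2.692866; FGT(1.5) = 2.692866 / 10 = 0.269.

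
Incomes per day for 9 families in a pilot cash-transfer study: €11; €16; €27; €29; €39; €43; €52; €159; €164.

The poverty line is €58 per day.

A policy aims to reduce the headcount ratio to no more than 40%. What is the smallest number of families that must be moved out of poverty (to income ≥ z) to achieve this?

4

Currently q = 7 of N = 9 are below the line (H = 0.778).
A headcount ratio of at most 40% allows at most ⌊0.40 × 9⌋ = 3 poor families.
So at least 7 − 3 = 4 must be lifted.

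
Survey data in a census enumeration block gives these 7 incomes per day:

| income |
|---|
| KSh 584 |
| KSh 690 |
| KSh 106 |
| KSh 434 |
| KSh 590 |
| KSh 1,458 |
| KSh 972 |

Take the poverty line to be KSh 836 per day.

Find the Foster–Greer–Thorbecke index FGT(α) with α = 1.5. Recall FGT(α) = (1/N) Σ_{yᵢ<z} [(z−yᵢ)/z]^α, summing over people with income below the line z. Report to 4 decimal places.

0.2211

Below z: KSh 106, KSh 434, KSh 584, KSh 590, KSh 690 (q = 5 of N = 7).
Normalized shortfalls: (836−106)/836 = 0.8732; (836−434)/836 = 0.4809; (836−584)/836 = 0.3014; (836−590)/836 = 0.2943; (836−690)/836 = 0.1746.
Raised to α = 1.5: 0.81597; 0.33345; 0.16550; 0.15962; 0.07298.
Sum = 1.547523; FGT(1.5) = 1.547523 / 7 = 0.2211.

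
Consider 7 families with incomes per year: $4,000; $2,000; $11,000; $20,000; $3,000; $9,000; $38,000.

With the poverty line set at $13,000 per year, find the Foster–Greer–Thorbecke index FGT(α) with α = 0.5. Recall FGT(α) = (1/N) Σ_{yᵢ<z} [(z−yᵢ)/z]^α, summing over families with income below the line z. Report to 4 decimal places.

0.5108

Below the line: $2,000, $3,000, $4,000, $9,000, $11,000 (q = 5 of N = 7).
Gap ratios (z−y)/z: (13000−2000)/13000 = 0.8462; (13000−3000)/13000 = 0.7692; (13000−4000)/13000 = 0.6923; (13000−9000)/13000 = 0.3077; (13000−11000)/13000 = 0.1538.
Raised to α = 0.5: 0.91987; 0.87706; 0.83205; 0.55470; 0.39223.
Sum = 3.575907; FGT(0.5) = 3.575907 / 7 = 0.5108.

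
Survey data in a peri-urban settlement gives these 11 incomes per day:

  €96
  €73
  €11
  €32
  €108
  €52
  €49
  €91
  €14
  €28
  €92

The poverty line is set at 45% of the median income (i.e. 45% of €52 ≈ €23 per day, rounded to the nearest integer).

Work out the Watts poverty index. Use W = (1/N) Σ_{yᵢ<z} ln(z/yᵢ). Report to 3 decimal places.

0.112

Incomes under z: €11, €14 (q = 2 of N = 11).
Log gaps: ln(23/11) = 0.7376; ln(23/14) = 0.4964.
W = 1.234036 / 11 = 0.112.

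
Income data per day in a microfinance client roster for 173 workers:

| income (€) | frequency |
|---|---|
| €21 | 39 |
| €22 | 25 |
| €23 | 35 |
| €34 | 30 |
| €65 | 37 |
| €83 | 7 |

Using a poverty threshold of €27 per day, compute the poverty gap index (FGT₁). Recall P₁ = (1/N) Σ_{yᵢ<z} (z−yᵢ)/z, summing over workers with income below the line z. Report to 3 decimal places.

Below z: 39×€21, 25×€22, 35×€23 (q = 99 of N = 173).
Shortfall ratios: (27−21)/27 = 0.2222 (×39); (27−22)/27 = 0.1852 (×25); (27−23)/27 = 0.1481 (×35).
Sum of shortfalls = 18.481481; P₁ averages over all N: 18.481481 / 173 = 0.107.

0.107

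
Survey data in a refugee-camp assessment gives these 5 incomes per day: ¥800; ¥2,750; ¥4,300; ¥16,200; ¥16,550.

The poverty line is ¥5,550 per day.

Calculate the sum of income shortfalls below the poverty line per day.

Below z: ¥800, ¥2,750, ¥4,300 (q = 3 of N = 5).
Individual gaps: 5550−800 = 4750; 5550−2750 = 2800; 5550−4300 = 1250.
Aggregate gap = ¥8,800.

¥8,800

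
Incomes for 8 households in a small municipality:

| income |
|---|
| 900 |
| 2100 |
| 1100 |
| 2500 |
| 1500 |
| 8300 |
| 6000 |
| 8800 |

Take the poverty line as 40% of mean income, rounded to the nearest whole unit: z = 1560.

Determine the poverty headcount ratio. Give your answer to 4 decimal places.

3 of the 8 households have income below 1560.
H = 3/8 = 0.3750.

0.3750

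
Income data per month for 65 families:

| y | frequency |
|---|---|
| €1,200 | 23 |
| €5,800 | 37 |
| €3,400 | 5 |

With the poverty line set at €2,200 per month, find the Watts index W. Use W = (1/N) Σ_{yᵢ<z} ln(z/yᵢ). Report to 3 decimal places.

Below the line: 23×€1,200 (q = 23 of N = 65).
Log shortfalls: ln(2200/1200) = 0.6061 (×23).
W = 13.941123 / 65 = 0.214.

0.214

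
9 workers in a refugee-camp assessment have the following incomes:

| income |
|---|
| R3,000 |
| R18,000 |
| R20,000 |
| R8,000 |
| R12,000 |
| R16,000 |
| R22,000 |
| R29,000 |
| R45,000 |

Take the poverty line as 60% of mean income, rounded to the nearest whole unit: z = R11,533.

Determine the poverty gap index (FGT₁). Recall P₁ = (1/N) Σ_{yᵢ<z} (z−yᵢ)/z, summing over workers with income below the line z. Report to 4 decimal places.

0.1162

Below the line: R3,000, R8,000 (q = 2 of N = 9).
Gap ratios (z−y)/z: (11533−3000)/11533 = 0.7399; (11533−8000)/11533 = 0.3063.
Sum of shortfalls = 1.046215; P₁ averages over all N: 1.046215 / 9 = 0.1162.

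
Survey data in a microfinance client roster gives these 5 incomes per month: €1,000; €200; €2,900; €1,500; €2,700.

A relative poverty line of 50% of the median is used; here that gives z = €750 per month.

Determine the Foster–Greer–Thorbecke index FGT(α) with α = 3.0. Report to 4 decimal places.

0.0789

Below z: €200 (q = 1 of N = 5).
Relative gaps: (750−200)/750 = 0.7333.
Raised to α = 3.0: 0.39437.
Sum = 0.394370; FGT(3.0) = 0.394370 / 5 = 0.0789.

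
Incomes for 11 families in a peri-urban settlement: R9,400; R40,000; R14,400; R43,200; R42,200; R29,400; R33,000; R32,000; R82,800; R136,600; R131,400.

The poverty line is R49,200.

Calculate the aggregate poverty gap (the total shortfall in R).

Below z: R9,400, R14,400, R29,400, R32,000, R33,000, R40,000, R42,200, R43,200 (q = 8 of N = 11).
Individual gaps: 49200−9400 = 39800; 49200−14400 = 34800; 49200−29400 = 19800; 49200−32000 = 17200; 49200−33000 = 16200; 49200−40000 = 9200; 49200−42200 = 7000; 49200−43200 = 6000.
Aggregate gap = R150,000.

R150,000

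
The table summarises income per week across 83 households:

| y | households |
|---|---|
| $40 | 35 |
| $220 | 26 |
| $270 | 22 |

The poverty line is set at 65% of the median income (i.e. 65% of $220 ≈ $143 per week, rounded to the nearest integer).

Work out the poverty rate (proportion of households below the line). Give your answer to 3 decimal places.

35 of the 83 households have income below $143.
H = 35/83 = 0.422.

0.422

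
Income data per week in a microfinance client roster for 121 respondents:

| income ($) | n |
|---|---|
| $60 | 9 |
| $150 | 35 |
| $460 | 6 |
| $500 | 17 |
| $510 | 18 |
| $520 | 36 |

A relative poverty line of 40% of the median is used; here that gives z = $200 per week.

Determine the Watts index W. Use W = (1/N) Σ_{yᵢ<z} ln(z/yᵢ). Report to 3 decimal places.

Below the line: 9×$60, 35×$150 (q = 44 of N = 121).
ln(z/y) terms: ln(200/60) = 1.2040 (×9); ln(200/150) = 0.2877 (×35).
W = 20.904628 / 121 = 0.173.

0.173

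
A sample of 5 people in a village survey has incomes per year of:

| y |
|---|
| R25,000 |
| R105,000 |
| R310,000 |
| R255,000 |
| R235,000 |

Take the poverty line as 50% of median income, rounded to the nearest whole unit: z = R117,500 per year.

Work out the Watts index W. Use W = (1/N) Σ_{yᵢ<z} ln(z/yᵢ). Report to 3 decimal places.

Poor units: R25,000, R105,000 (q = 2 of N = 5).
Log gaps: ln(117500/25000) = 1.5476; ln(117500/105000) = 0.1125.
W = 1.660040 / 5 = 0.332.

0.332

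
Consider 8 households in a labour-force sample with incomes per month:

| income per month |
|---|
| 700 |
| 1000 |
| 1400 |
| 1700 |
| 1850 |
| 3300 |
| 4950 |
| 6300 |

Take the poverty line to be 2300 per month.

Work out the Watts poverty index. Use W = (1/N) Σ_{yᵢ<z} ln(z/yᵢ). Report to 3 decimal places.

Below z: 700, 1000, 1400, 1700, 1850 (q = 5 of N = 8).
Log shortfalls: ln(2300/700) = 1.1896; ln(2300/1000) = 0.8329; ln(2300/1400) = 0.4964; ln(2300/1700) = 0.3023; ln(2300/1850) = 0.2177.
W = 3.038934 / 8 = 0.380.

0.380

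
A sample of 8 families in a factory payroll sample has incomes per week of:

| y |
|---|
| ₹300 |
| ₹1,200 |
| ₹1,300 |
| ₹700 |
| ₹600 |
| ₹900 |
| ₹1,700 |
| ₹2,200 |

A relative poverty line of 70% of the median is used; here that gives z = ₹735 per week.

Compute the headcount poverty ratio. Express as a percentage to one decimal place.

37.5%

3 of the 8 families have income below ₹735.
H = 3/8 = 37.5%.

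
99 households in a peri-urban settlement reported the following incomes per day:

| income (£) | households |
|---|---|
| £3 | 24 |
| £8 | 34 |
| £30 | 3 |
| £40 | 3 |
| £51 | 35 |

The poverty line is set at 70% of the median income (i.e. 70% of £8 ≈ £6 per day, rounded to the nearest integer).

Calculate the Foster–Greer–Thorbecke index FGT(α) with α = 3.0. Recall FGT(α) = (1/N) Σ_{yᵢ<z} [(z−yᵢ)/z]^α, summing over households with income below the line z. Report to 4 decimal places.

0.0303

Below z: 24×£3 (q = 24 of N = 99).
Gap ratios (z−y)/z: (6−3)/6 = 0.5000 (×24).
Raised to α = 3.0: 0.12500 (×24).
Sum = 3.000000; FGT(3.0) = 3.000000 / 99 = 0.0303.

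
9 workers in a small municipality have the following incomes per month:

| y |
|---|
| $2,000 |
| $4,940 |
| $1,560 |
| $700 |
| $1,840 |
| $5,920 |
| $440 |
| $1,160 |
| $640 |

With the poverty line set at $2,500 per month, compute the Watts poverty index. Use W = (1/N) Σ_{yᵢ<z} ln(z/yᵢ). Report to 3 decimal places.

Incomes under z: $440, $640, $700, $1,160, $1,560, $1,840, $2,000 (q = 7 of N = 9).
Log shortfalls: ln(2500/440) = 1.7373; ln(2500/640) = 1.3626; ln(2500/700) = 1.2730; ln(2500/1160) = 0.7679; ln(2500/1560) = 0.4716; ln(2500/1840) = 0.3065; ln(2500/2000) = 0.2231.
W = 6.141959 / 9 = 0.682.

0.682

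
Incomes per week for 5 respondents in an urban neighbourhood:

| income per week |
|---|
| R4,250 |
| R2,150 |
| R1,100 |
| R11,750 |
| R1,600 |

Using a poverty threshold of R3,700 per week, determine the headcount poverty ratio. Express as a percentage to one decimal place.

60.0%

3 of the 5 respondents have income below R3,700.
H = 3/5 = 60.0%.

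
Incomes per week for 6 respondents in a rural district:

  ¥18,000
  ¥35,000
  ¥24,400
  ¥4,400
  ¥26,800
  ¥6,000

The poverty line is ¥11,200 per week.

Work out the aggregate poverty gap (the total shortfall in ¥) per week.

Poor units: ¥4,400, ¥6,000 (q = 2 of N = 6).
Individual gaps: 11200−4400 = 6800; 11200−6000 = 5200.
Aggregate gap = ¥12,000.

¥12,000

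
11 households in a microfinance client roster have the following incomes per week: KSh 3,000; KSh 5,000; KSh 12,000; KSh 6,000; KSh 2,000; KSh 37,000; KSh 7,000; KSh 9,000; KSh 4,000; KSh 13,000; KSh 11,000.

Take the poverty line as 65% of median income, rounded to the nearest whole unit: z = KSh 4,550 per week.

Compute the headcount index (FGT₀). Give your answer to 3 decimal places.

3 of the 11 households have income below KSh 4,550.
H = 3/11 = 0.273.

0.273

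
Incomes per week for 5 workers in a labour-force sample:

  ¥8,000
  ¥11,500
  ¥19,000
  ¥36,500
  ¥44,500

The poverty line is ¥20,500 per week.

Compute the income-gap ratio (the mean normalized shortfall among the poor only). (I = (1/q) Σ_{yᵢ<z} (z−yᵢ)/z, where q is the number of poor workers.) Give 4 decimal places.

0.3740

Incomes under z: ¥8,000, ¥11,500, ¥19,000 (q = 3 of N = 5).
Relative gaps: 0.6098, 0.4390, 0.0732; sum = 1.121951.
The income-gap ratio divides by q (the poor only): 1.121951 / 3 = 0.3740.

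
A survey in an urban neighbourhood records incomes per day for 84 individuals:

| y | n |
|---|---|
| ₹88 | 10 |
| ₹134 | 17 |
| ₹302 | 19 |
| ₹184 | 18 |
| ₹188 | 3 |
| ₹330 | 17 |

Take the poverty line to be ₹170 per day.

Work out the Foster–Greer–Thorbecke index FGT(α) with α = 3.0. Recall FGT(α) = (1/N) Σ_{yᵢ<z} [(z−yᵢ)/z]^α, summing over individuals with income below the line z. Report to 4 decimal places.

Poor units: 10×₹88, 17×₹134 (q = 27 of N = 84).
Shortfall ratios: (170−88)/170 = 0.4824 (×10); (170−134)/170 = 0.2118 (×17).
Raised to α = 3.0: 0.11223 (×10); 0.00950 (×17).
Sum = 1.283703; FGT(3.0) = 1.283703 / 84 = 0.0153.

0.0153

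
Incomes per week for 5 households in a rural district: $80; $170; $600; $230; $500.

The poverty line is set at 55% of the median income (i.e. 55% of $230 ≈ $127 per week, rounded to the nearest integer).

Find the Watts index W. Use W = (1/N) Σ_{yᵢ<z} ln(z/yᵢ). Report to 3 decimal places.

0.092

Incomes under z: $80 (q = 1 of N = 5).
Log gaps: ln(127/80) = 0.4622.
W = 0.462160 / 5 = 0.092.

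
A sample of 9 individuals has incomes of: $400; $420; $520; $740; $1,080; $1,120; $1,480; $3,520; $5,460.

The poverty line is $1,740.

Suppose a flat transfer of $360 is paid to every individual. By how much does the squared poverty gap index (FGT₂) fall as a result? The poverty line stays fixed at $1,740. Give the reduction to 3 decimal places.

0.137

Before: below the line — $400, $420, $520, $740, $1,080, $1,120, $1,480; squared poverty gap index (FGT₂) = 0.25374.
After the $360 transfer: below the line — $760, $780, $880, $1,100, $1,440, $1,480; squared poverty gap index (FGT₂) = 0.11703.
Reduction = 0.25374 − 0.11703 = 0.137.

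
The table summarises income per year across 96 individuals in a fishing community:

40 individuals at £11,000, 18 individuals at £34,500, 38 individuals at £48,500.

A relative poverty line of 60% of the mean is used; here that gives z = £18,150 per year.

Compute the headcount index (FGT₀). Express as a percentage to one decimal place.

40 of the 96 individuals have income below £18,150.
H = 40/96 = 41.7%.

41.7%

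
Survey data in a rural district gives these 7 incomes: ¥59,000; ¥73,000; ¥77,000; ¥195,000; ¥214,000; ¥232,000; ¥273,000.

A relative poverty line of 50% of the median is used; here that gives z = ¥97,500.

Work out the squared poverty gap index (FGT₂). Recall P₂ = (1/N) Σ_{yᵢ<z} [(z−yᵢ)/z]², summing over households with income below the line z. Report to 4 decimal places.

0.0376

Below the line: ¥59,000, ¥73,000, ¥77,000 (q = 3 of N = 7).
Relative gaps: (97500−59000)/97500 = 0.3949; (97500−73000)/97500 = 0.2513; (97500−77000)/97500 = 0.2103.
Squared: 0.1559; 0.0631; 0.0442.
Sum = 0.263274; P₂ = 0.263274 / 7 = 0.0376.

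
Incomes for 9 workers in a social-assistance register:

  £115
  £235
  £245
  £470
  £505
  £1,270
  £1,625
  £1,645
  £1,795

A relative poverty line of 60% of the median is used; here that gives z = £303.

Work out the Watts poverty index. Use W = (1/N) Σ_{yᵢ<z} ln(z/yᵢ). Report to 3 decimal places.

0.159

Below the line: £115, £235, £245 (q = 3 of N = 9).
Log gaps: ln(303/115) = 0.9688; ln(303/235) = 0.2541; ln(303/245) = 0.2125.
W = 1.435423 / 9 = 0.159.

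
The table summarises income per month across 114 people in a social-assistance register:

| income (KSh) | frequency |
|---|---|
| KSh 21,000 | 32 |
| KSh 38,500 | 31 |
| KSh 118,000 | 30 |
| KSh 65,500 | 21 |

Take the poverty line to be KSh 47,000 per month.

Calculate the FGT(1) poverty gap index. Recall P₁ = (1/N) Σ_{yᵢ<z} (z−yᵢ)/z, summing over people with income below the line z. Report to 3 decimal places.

0.204

Below the line: 32×KSh 21,000, 31×KSh 38,500 (q = 63 of N = 114).
Relative gaps: (47000−21000)/47000 = 0.5532 (×32); (47000−38500)/47000 = 0.1809 (×31).
Sum of shortfalls = 23.308511; P₁ averages over all N: 23.308511 / 114 = 0.204.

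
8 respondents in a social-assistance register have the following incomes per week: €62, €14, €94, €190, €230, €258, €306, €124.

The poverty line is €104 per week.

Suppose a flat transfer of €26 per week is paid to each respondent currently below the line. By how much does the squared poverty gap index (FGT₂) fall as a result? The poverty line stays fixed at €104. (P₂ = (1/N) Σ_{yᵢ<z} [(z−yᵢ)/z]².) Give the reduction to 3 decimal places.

Before: below the line — €14, €62, €94; squared poverty gap index (FGT₂) = 0.11515.
After the €26 transfer: below the line — €40, €88; squared poverty gap index (FGT₂) = 0.05030.
Reduction = 0.11515 − 0.05030 = 0.065.

0.065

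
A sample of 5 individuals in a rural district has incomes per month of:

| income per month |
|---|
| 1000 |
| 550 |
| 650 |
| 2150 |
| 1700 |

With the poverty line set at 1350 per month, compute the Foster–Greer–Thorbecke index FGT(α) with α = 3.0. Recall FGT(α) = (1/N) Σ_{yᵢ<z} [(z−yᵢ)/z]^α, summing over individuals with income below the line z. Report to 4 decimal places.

0.0730

Poor units: 550, 650, 1000 (q = 3 of N = 5).
Shortfall ratios: (1350−550)/1350 = 0.5926; (1350−650)/1350 = 0.5185; (1350−1000)/1350 = 0.2593.
Raised to α = 3.0: 0.20810; 0.13941; 0.01743.
Sum = 0.364934; FGT(3.0) = 0.364934 / 5 = 0.0730.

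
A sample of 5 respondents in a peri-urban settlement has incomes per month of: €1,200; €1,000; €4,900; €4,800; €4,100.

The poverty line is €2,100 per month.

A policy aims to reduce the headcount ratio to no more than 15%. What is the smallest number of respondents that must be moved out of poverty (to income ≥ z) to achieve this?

Currently q = 2 of N = 5 are below the line (H = 0.400).
A headcount ratio of at most 15% allows at most ⌊0.15 × 5⌋ = 0 poor respondents.
So at least 2 − 0 = 2 must be lifted.

2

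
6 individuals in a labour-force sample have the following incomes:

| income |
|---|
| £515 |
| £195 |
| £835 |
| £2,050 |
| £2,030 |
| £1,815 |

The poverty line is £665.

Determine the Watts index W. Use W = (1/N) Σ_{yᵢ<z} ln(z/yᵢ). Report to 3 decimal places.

0.247

Below z: £195, £515 (q = 2 of N = 6).
Log gaps: ln(665/195) = 1.2268; ln(665/515) = 0.2556.
W = 1.482408 / 6 = 0.247.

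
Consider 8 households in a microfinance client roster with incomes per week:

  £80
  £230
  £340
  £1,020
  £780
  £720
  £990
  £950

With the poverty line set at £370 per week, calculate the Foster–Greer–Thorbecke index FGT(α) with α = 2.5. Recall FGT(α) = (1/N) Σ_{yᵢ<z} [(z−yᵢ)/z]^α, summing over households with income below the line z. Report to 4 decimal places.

Below the line: £80, £230, £340 (q = 3 of N = 8).
Normalized shortfalls: (370−80)/370 = 0.7838; (370−230)/370 = 0.3784; (370−340)/370 = 0.0811.
Raised to α = 2.5: 0.54386; 0.08807; 0.00187.
Sum = 0.633804; FGT(2.5) = 0.633804 / 8 = 0.0792.

0.0792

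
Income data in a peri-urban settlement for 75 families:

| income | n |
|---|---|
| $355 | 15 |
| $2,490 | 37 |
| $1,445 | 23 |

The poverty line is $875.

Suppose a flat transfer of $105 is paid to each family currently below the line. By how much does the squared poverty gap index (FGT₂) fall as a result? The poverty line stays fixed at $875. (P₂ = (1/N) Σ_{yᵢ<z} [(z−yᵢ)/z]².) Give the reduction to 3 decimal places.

Before: below the line — 15×$355; squared poverty gap index (FGT₂) = 0.07064.
After the $105 transfer: below the line — 15×$460; squared poverty gap index (FGT₂) = 0.04499.
Reduction = 0.07064 − 0.04499 = 0.026.

0.026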